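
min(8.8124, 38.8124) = 8.8124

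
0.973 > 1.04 False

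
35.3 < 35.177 False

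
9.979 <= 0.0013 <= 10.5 False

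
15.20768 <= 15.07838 False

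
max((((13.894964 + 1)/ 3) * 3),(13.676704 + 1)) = 14.894964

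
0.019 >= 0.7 False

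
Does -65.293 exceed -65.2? No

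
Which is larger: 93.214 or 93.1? 93.214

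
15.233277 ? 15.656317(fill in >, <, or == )<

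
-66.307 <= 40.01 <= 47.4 True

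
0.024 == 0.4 False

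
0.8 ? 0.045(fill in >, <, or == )>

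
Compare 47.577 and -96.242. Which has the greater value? 47.577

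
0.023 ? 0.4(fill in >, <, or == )<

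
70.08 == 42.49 False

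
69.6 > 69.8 False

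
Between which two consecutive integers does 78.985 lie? 78 and 79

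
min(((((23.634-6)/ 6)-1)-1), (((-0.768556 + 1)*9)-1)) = 0.939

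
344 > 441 False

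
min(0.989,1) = 0.989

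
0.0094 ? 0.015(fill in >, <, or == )<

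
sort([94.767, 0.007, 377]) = [0.007, 94.767, 377]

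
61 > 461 False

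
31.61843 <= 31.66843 True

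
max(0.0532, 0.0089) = 0.0532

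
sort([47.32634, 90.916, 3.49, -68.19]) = [-68.19, 3.49, 47.32634, 90.916]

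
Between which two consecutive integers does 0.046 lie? 0 and 1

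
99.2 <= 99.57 True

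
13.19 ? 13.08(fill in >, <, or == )>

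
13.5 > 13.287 True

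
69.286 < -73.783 False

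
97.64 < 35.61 False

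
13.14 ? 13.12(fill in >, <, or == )>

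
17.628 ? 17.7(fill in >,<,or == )<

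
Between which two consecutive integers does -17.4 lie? -18 and -17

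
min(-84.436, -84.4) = -84.436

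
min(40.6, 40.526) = 40.526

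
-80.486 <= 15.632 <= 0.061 False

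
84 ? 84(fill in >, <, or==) ==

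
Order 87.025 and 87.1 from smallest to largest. 87.025, 87.1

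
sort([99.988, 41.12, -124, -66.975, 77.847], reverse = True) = [99.988, 77.847, 41.12, -66.975, -124]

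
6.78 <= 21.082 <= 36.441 True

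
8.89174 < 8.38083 False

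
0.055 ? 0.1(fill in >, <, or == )<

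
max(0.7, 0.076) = 0.7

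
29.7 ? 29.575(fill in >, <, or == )>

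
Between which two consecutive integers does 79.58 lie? 79 and 80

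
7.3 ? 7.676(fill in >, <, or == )<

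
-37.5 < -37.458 True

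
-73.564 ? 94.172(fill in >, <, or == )<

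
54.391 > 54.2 True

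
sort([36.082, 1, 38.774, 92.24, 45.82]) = [1, 36.082, 38.774, 45.82, 92.24]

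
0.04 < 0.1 True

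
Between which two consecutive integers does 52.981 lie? 52 and 53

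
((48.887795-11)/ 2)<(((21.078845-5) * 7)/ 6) False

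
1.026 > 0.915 True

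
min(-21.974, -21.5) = -21.974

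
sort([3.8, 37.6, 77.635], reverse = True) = [77.635, 37.6, 3.8]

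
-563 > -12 False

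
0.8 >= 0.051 True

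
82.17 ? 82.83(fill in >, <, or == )<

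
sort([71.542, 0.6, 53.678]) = [0.6, 53.678, 71.542]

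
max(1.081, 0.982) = 1.081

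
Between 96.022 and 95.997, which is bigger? 96.022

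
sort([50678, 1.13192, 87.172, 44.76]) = [1.13192, 44.76, 87.172, 50678]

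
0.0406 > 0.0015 True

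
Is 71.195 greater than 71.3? No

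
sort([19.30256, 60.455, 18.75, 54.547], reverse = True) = [60.455, 54.547, 19.30256, 18.75]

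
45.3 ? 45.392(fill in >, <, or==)<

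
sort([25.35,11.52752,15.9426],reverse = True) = [25.35,15.9426,11.52752]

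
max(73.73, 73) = 73.73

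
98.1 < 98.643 True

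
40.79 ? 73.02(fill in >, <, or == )<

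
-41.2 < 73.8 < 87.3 True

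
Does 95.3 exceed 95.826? No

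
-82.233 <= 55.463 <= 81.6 True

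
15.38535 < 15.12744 False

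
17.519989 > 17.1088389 True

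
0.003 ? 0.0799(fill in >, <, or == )<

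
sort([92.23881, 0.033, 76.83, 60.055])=[0.033, 60.055, 76.83, 92.23881]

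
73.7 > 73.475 True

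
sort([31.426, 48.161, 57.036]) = [31.426, 48.161, 57.036]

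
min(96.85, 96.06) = 96.06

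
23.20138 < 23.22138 True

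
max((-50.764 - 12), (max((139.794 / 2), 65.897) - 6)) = 63.897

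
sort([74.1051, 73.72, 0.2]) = [0.2, 73.72, 74.1051]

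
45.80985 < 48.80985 True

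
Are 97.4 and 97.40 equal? Yes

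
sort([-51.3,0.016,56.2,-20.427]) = [-51.3,-20.427,0.016,56.2]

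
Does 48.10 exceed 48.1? No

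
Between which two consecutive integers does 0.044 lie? 0 and 1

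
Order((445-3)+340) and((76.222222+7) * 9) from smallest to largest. ((76.222222+7) * 9),((445-3)+340)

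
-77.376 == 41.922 False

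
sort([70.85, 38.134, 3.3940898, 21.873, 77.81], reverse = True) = [77.81, 70.85, 38.134, 21.873, 3.3940898]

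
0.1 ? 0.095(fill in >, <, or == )>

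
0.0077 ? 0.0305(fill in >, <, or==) <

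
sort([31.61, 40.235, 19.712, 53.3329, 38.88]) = [19.712, 31.61, 38.88, 40.235, 53.3329]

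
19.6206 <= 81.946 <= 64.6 False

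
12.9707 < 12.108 False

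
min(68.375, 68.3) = 68.3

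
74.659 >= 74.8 False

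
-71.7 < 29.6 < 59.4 True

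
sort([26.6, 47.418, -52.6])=[-52.6, 26.6, 47.418]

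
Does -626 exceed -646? Yes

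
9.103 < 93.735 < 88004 True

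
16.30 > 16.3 False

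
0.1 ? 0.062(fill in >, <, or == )>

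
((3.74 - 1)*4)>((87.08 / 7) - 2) True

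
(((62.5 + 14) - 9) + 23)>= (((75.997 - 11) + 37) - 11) False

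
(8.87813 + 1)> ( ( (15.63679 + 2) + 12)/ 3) False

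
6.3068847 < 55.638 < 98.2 True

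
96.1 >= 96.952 False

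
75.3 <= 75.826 True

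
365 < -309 False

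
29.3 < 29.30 False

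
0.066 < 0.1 True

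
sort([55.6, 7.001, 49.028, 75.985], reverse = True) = [75.985, 55.6, 49.028, 7.001]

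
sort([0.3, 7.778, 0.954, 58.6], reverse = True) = [58.6, 7.778, 0.954, 0.3]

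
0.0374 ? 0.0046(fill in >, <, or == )>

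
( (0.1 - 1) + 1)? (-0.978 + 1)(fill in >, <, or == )>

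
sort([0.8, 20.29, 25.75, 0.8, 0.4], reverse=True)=[25.75, 20.29, 0.8, 0.8, 0.4]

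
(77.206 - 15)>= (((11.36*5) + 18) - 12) False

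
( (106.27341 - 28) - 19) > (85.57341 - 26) False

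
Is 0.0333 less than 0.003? No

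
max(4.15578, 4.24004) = 4.24004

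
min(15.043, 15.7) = 15.043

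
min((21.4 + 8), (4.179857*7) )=29.258999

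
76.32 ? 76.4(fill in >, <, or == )<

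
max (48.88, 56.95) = 56.95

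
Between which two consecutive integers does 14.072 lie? 14 and 15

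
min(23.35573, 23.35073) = 23.35073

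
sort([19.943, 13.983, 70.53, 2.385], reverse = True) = [70.53, 19.943, 13.983, 2.385]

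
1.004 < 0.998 False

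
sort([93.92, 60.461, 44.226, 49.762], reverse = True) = [93.92, 60.461, 49.762, 44.226]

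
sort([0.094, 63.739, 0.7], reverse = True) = [63.739, 0.7, 0.094]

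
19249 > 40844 False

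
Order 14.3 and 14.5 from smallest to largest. 14.3, 14.5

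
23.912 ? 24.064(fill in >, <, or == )<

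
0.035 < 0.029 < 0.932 False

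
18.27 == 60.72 False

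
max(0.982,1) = 1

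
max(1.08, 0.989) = 1.08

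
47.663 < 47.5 False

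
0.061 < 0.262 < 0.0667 False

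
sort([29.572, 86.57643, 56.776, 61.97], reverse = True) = [86.57643, 61.97, 56.776, 29.572]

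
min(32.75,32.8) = 32.75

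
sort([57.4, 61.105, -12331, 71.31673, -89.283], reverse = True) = [71.31673, 61.105, 57.4, -89.283, -12331]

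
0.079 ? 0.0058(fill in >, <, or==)>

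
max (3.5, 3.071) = 3.5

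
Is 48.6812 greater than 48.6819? No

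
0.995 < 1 True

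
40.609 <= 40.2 False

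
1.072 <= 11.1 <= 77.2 True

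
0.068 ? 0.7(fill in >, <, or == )<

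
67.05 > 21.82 True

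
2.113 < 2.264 True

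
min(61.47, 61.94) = 61.47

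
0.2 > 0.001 True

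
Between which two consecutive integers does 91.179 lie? 91 and 92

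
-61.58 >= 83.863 False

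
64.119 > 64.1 True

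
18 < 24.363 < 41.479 True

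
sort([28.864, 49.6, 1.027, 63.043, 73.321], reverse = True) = [73.321, 63.043, 49.6, 28.864, 1.027]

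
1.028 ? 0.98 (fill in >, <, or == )>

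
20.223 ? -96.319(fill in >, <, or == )>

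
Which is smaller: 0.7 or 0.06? 0.06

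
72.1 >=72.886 False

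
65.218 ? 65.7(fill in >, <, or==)<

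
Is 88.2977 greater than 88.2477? Yes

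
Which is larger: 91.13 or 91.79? 91.79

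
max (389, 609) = 609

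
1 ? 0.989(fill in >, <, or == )>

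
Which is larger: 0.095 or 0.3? 0.3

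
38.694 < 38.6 False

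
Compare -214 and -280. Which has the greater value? -214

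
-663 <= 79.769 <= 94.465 True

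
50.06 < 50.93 True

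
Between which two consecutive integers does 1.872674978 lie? 1 and 2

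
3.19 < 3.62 True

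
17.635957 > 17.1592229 True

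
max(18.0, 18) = 18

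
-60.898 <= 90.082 True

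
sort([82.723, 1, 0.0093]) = [0.0093, 1, 82.723]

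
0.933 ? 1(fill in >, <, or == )<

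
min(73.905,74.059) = 73.905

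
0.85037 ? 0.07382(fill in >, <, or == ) >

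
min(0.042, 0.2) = 0.042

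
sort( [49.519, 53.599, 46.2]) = [46.2, 49.519, 53.599]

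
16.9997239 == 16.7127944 False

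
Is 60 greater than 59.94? Yes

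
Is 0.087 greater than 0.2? No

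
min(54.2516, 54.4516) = 54.2516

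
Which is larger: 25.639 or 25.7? 25.7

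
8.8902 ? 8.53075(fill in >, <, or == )>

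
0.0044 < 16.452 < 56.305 True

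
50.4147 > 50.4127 True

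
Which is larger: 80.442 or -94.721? 80.442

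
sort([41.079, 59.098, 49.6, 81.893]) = [41.079, 49.6, 59.098, 81.893]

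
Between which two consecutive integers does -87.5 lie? -88 and -87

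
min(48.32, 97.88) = 48.32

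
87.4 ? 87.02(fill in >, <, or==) >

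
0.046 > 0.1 False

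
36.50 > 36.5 False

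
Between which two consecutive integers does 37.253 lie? 37 and 38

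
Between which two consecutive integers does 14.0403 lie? 14 and 15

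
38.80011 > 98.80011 False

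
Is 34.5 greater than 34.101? Yes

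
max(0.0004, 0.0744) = 0.0744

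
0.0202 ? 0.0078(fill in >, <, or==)>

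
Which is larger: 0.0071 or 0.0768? 0.0768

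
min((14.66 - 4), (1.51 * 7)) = 10.57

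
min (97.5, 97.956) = 97.5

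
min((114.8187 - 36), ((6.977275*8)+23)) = 78.8182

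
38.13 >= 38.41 False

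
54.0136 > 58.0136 False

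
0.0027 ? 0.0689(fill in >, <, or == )<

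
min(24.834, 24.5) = 24.5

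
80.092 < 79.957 False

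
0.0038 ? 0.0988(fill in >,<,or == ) <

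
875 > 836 True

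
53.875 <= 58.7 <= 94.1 True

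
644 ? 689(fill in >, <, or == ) <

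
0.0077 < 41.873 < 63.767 True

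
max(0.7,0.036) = 0.7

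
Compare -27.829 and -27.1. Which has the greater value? -27.1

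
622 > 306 True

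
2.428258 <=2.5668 True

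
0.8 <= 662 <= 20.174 False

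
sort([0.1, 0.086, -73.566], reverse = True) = [0.1, 0.086, -73.566]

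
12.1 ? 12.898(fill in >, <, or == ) <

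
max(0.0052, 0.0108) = 0.0108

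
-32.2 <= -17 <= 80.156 True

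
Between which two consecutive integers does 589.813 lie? 589 and 590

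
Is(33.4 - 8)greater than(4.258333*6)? No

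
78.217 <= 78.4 True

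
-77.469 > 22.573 False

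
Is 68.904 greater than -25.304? Yes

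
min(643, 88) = 88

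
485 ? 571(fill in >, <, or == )<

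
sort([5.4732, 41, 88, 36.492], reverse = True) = [88, 41, 36.492, 5.4732]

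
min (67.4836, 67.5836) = 67.4836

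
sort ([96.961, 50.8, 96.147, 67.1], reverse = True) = [96.961, 96.147, 67.1, 50.8]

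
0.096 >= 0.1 False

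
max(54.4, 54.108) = 54.4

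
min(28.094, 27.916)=27.916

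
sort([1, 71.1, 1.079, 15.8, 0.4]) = [0.4, 1, 1.079, 15.8, 71.1]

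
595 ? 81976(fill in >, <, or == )<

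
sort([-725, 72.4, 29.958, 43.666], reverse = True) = [72.4, 43.666, 29.958, -725]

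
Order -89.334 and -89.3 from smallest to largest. -89.334,-89.3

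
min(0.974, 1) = 0.974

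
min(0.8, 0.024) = 0.024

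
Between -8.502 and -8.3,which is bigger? -8.3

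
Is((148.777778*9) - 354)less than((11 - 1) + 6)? No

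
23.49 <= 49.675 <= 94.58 True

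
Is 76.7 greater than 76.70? No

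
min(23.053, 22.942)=22.942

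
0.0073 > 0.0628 False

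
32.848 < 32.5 False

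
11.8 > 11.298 True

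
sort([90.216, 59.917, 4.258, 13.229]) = [4.258, 13.229, 59.917, 90.216]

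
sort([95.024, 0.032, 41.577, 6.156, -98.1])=[-98.1, 0.032, 6.156, 41.577, 95.024]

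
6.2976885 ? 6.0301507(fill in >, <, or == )>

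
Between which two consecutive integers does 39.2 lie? 39 and 40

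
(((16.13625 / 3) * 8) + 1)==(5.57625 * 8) False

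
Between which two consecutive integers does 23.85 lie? 23 and 24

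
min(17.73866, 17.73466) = 17.73466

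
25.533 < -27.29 False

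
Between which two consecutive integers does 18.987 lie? 18 and 19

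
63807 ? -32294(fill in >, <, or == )>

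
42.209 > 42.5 False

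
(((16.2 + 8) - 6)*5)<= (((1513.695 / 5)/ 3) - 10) False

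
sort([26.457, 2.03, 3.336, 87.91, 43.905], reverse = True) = [87.91, 43.905, 26.457, 3.336, 2.03]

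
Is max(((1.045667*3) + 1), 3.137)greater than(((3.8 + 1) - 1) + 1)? No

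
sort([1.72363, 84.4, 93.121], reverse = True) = [93.121, 84.4, 1.72363]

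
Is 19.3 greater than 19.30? No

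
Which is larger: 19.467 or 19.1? 19.467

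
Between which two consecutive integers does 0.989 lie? 0 and 1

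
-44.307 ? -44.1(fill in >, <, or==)<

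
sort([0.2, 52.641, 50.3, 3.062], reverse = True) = [52.641, 50.3, 3.062, 0.2]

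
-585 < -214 True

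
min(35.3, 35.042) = 35.042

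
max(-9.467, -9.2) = -9.2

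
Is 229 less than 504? Yes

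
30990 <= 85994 True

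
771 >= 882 False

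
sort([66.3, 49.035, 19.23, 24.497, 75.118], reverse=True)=[75.118, 66.3, 49.035, 24.497, 19.23]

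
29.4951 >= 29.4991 False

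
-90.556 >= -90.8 True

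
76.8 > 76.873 False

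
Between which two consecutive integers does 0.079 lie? 0 and 1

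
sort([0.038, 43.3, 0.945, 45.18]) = [0.038, 0.945, 43.3, 45.18]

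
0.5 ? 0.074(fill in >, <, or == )>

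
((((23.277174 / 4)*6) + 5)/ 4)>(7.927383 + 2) True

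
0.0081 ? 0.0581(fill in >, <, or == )<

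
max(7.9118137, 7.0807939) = 7.9118137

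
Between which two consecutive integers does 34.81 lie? 34 and 35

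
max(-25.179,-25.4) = -25.179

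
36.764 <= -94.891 False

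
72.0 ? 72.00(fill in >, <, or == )==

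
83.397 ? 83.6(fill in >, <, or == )<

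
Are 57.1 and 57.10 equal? Yes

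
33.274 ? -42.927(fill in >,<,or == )>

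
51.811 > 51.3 True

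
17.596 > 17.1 True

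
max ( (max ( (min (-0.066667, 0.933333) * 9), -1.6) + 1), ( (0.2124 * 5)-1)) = 0.399997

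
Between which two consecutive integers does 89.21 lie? 89 and 90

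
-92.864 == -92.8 False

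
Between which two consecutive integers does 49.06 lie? 49 and 50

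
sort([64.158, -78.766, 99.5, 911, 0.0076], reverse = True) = [911, 99.5, 64.158, 0.0076, -78.766]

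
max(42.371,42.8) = 42.8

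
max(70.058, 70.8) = 70.8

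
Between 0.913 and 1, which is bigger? 1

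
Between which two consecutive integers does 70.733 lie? 70 and 71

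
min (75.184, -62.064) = -62.064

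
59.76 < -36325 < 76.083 False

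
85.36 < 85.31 False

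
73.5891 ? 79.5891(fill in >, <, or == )<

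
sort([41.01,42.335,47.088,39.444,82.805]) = [39.444,41.01,42.335,47.088,82.805]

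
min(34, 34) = 34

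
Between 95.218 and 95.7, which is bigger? 95.7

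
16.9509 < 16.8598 False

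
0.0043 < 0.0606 True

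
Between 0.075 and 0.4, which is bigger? 0.4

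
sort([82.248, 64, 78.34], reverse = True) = [82.248, 78.34, 64]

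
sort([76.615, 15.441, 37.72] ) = [15.441, 37.72, 76.615]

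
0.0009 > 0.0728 False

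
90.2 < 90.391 True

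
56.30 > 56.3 False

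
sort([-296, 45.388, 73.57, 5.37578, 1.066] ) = [-296, 1.066, 5.37578, 45.388, 73.57]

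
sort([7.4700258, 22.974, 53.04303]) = [7.4700258, 22.974, 53.04303]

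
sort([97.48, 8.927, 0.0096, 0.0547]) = [0.0096, 0.0547, 8.927, 97.48]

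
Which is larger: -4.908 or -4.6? -4.6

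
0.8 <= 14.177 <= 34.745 True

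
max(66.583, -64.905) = 66.583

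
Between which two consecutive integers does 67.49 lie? 67 and 68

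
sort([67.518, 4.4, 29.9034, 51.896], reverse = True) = [67.518, 51.896, 29.9034, 4.4]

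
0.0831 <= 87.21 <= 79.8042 False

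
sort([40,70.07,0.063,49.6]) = [0.063,40,49.6,70.07]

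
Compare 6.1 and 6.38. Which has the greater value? 6.38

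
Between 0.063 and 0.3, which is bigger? 0.3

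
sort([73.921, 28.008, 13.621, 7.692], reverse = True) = [73.921, 28.008, 13.621, 7.692]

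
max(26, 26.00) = 26.00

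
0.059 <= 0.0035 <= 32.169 False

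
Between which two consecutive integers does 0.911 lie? 0 and 1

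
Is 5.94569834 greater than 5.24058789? Yes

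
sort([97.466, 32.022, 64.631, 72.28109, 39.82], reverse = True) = [97.466, 72.28109, 64.631, 39.82, 32.022]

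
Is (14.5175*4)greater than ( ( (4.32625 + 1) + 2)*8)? No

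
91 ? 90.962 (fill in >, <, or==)>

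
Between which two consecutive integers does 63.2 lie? 63 and 64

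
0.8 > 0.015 True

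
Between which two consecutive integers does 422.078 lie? 422 and 423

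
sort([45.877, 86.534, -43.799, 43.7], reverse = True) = [86.534, 45.877, 43.7, -43.799]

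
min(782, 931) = 782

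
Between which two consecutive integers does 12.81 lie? 12 and 13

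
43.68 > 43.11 True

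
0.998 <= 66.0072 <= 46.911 False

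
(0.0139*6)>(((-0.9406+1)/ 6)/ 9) True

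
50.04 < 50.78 True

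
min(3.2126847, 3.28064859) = 3.2126847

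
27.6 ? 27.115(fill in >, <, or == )>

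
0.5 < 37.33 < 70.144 True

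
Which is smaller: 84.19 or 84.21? 84.19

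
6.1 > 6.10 False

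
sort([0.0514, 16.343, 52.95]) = [0.0514, 16.343, 52.95]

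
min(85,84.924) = 84.924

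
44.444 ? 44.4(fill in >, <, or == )>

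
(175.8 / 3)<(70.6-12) False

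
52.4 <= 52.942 True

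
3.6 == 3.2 False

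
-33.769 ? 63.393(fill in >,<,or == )<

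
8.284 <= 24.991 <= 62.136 True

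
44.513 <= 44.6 True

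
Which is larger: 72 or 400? 400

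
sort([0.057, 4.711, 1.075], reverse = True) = [4.711, 1.075, 0.057]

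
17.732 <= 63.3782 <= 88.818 True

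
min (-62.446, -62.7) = -62.7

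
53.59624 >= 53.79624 False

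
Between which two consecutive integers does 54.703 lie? 54 and 55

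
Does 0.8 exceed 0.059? Yes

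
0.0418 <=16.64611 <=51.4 True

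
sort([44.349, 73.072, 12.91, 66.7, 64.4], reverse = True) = [73.072, 66.7, 64.4, 44.349, 12.91]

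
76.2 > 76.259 False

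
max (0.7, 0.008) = 0.7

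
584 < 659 True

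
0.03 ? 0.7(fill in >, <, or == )<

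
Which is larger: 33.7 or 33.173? 33.7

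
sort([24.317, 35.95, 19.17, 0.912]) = [0.912, 19.17, 24.317, 35.95]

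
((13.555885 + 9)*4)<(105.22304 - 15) False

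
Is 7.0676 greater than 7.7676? No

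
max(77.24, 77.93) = 77.93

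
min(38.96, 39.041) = 38.96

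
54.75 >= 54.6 True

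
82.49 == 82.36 False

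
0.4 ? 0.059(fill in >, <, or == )>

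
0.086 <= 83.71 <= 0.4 False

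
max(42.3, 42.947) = 42.947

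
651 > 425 True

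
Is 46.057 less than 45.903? No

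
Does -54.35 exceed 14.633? No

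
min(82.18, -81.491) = -81.491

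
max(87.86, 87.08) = 87.86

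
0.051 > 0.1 False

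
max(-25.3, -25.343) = -25.3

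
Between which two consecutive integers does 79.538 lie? 79 and 80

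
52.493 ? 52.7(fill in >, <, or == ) <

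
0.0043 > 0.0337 False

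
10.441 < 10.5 True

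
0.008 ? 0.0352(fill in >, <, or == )<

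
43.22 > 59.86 False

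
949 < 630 False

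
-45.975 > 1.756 False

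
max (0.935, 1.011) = 1.011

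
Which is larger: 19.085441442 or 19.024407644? 19.085441442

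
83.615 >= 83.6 True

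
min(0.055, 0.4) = 0.055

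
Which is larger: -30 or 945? 945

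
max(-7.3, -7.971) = -7.3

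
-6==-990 False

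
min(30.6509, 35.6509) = 30.6509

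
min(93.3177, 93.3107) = 93.3107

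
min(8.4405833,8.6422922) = 8.4405833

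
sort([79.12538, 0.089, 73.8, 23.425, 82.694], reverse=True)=[82.694, 79.12538, 73.8, 23.425, 0.089]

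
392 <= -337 False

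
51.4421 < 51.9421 True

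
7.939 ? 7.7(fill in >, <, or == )>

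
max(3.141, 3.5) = 3.5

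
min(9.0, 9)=9.0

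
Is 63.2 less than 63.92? Yes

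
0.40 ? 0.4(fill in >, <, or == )==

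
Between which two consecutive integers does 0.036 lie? 0 and 1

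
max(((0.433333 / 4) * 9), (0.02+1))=1.02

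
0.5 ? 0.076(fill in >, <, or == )>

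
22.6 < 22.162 False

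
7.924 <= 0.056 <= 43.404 False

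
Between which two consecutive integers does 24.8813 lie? 24 and 25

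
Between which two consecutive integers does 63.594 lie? 63 and 64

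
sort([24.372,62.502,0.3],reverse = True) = [62.502,24.372,0.3]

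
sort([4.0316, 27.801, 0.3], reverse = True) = [27.801, 4.0316, 0.3]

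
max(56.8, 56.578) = 56.8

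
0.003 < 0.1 True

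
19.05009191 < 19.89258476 True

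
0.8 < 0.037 False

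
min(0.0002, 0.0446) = 0.0002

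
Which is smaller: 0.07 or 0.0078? 0.0078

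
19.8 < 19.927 True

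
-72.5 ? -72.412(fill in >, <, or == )<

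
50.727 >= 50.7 True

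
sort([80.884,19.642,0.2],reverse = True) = [80.884,19.642,0.2]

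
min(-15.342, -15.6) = -15.6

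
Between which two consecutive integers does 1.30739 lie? 1 and 2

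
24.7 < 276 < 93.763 False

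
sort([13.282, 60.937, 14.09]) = [13.282, 14.09, 60.937]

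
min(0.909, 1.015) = 0.909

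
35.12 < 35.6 True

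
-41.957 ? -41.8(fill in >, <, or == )<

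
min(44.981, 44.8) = 44.8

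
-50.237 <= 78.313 True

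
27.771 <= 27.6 False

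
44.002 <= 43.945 False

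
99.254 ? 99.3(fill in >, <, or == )<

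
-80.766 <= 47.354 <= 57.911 True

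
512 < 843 True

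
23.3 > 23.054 True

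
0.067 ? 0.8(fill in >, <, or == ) <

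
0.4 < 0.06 False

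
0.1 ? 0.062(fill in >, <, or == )>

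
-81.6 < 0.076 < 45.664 True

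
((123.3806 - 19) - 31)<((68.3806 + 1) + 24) True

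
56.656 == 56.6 False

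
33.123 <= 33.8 True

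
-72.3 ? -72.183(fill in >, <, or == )<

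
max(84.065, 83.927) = 84.065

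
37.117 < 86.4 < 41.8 False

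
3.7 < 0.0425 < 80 False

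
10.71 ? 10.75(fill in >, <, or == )<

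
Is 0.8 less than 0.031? No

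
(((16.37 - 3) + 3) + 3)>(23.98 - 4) False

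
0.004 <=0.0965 True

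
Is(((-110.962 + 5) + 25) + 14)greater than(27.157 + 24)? No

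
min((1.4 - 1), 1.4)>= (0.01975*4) True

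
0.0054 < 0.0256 True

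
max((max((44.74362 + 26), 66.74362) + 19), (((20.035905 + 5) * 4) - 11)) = 89.74362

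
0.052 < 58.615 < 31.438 False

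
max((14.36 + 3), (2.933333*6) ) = 17.599998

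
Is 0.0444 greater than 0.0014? Yes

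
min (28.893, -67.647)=-67.647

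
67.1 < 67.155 True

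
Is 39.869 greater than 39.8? Yes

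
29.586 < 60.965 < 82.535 True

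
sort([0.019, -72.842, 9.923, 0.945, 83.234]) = [-72.842, 0.019, 0.945, 9.923, 83.234]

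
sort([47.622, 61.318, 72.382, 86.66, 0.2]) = [0.2, 47.622, 61.318, 72.382, 86.66]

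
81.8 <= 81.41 False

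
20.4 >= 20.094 True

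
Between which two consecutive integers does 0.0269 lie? 0 and 1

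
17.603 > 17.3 True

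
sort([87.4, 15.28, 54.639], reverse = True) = [87.4, 54.639, 15.28]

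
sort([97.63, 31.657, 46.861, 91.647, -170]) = [-170, 31.657, 46.861, 91.647, 97.63]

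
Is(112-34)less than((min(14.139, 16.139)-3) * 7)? No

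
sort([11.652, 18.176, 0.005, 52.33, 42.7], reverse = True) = [52.33, 42.7, 18.176, 11.652, 0.005]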